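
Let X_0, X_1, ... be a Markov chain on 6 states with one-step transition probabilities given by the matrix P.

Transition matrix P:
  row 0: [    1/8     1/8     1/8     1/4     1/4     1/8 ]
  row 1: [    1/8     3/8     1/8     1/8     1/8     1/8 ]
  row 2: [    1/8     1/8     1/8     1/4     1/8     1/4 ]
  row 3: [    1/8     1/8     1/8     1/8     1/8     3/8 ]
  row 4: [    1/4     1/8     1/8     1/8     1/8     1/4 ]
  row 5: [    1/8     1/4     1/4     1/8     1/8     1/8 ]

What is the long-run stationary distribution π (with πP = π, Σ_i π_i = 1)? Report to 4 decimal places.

Balance equations π_j = Σ_i π_i·P[i][j]:
  π_0 = 1/8·π_0 + 1/8·π_1 + 1/8·π_2 + 1/8·π_3 + 1/4·π_4 + 1/8·π_5
  π_1 = 1/8·π_0 + 3/8·π_1 + 1/8·π_2 + 1/8·π_3 + 1/8·π_4 + 1/4·π_5
  π_2 = 1/8·π_0 + 1/8·π_1 + 1/8·π_2 + 1/8·π_3 + 1/8·π_4 + 1/4·π_5
  π_3 = 1/4·π_0 + 1/8·π_1 + 1/4·π_2 + 1/8·π_3 + 1/8·π_4 + 1/8·π_5
  π_4 = 1/4·π_0 + 1/8·π_1 + 1/8·π_2 + 1/8·π_3 + 1/8·π_4 + 1/8·π_5
  normalize: π_0 + π_1 + π_2 + π_3 + π_4 + π_5 = 1
Solving the linear system gives exactly π = [1/7, 352/1757, 264/1757, 284/1757, 1/7, 355/1757].

π = [0.1429, 0.2003, 0.1503, 0.1616, 0.1429, 0.2020]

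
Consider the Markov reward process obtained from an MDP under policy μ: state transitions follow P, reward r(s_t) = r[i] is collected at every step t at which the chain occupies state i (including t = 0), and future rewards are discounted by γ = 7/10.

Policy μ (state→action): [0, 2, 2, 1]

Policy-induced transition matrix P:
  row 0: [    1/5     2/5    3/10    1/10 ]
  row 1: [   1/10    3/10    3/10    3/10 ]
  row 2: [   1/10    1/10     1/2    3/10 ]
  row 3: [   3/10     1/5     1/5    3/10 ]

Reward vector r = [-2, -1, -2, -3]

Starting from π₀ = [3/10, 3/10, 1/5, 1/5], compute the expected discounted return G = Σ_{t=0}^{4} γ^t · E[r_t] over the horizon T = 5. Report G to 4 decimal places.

G = -5.4694

t=0: π = [0.3000, 0.3000, 0.2000, 0.2000], E[r] = -1.9000, γ^t·E[r] = -1.900000, running G = -1.900000
t=1: π = [0.1700, 0.2700, 0.3200, 0.2400], E[r] = -1.9700, γ^t·E[r] = -1.379000, running G = -3.279000
t=2: π = [0.1650, 0.2290, 0.3400, 0.2660], E[r] = -2.0370, γ^t·E[r] = -0.998130, running G = -4.277130
t=3: π = [0.1697, 0.2219, 0.3414, 0.2670], E[r] = -2.0451, γ^t·E[r] = -0.701469, running G = -4.978599
t=4: π = [0.1704, 0.2220, 0.3416, 0.2661], E[r] = -2.0441, γ^t·E[r] = -0.490781, running G = -5.469381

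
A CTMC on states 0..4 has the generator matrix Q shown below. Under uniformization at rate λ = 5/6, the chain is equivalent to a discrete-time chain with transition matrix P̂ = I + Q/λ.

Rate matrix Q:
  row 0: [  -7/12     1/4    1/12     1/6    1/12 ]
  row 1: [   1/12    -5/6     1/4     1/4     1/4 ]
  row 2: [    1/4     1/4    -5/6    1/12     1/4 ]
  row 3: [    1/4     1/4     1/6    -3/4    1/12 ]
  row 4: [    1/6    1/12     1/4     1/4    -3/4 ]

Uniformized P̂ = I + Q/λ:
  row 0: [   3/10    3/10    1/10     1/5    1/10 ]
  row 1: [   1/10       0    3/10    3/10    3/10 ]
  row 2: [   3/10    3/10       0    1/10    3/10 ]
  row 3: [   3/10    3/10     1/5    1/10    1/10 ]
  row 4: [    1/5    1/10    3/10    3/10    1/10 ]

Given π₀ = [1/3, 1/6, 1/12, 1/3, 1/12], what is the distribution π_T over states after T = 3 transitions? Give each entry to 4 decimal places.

t=0: π = [0.3333, 0.1667, 0.0833, 0.3333, 0.0833]
t=1: π = [0.2583, 0.2333, 0.1750, 0.1833, 0.1500]
t=2: π = [0.2383, 0.2000, 0.1775, 0.2025, 0.1817]
t=3: π = [0.2418, 0.2037, 0.1788, 0.2002, 0.1755]

π = [0.2418, 0.2037, 0.1788, 0.2002, 0.1755]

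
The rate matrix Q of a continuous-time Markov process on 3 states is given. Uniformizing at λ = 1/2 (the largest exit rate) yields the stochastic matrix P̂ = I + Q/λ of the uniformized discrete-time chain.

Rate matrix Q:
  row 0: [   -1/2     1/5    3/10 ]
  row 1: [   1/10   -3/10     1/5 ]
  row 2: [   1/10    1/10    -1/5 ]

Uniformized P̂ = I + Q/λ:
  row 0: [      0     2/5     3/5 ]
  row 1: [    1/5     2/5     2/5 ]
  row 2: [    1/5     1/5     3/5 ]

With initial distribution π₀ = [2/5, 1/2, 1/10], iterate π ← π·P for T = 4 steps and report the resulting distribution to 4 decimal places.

t=0: π = [0.4000, 0.5000, 0.1000]
t=1: π = [0.1200, 0.3800, 0.5000]
t=2: π = [0.1760, 0.3000, 0.5240]
t=3: π = [0.1648, 0.2952, 0.5400]
t=4: π = [0.1670, 0.2920, 0.5410]

π = [0.1670, 0.2920, 0.5410]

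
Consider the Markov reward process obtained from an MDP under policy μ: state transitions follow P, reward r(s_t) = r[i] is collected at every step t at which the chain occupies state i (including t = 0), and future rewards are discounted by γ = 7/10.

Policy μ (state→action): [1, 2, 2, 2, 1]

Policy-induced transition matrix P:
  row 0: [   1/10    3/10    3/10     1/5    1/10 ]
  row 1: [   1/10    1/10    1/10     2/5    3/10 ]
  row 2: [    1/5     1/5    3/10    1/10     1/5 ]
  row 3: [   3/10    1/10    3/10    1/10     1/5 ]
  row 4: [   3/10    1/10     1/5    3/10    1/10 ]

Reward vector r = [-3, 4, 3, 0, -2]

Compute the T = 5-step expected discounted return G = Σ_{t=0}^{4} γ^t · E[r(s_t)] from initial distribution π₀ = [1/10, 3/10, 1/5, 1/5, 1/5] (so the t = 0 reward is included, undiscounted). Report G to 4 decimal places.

t=0: π = [0.1000, 0.3000, 0.2000, 0.2000, 0.2000], E[r] = 1.1000, γ^t·E[r] = 1.100000, running G = 1.100000
t=1: π = [0.2000, 0.1400, 0.2200, 0.2400, 0.2000], E[r] = 0.2200, γ^t·E[r] = 0.154000, running G = 1.254000
t=2: π = [0.2100, 0.1620, 0.2520, 0.2020, 0.1740], E[r] = 0.4260, γ^t·E[r] = 0.208740, running G = 1.462740
t=3: π = [0.2004, 0.1672, 0.2502, 0.2044, 0.1778], E[r] = 0.4626, γ^t·E[r] = 0.158672, running G = 1.621412
t=4: π = [0.2015, 0.1651, 0.2488, 0.2058, 0.1789], E[r] = 0.4446, γ^t·E[r] = 0.106739, running G = 1.728151

G = 1.7282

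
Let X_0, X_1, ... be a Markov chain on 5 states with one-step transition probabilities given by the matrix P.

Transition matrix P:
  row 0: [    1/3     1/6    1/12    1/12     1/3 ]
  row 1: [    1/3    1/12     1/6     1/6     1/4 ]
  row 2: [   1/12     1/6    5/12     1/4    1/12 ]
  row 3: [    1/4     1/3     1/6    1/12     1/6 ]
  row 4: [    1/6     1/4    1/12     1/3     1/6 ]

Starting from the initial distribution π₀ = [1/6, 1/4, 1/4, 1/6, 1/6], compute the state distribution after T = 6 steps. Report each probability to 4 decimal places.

t=0: π = [0.1667, 0.2500, 0.2500, 0.1667, 0.1667]
t=1: π = [0.2292, 0.1875, 0.2014, 0.1875, 0.1944]
t=2: π = [0.2350, 0.1985, 0.1817, 0.1811, 0.2037]
t=3: π = [0.2389, 0.1973, 0.1755, 0.1811, 0.2072]
t=4: π = [0.2398, 0.1977, 0.1734, 0.1808, 0.2083]
t=5: π = [0.2402, 0.1977, 0.1727, 0.1808, 0.2087]
t=6: π = [0.2403, 0.1977, 0.1724, 0.1808, 0.2088]

π = [0.2403, 0.1977, 0.1724, 0.1808, 0.2088]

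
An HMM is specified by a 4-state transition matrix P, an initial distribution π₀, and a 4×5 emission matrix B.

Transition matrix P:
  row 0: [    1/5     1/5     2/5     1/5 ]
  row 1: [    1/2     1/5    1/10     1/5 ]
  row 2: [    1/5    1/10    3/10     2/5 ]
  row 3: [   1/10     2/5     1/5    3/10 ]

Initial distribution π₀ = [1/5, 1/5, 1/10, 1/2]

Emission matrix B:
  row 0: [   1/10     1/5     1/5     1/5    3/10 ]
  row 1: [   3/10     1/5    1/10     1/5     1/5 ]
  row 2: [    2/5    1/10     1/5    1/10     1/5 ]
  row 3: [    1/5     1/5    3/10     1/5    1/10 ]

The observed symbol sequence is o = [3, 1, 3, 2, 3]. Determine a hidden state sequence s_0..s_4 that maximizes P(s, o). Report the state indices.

path = [3, 1, 0, 2, 3]

t=0: δ = [4.000e-02, 4.000e-02, 1.000e-02, 1.000e-01]  (obs o_0=3)
t=1: δ = [4.000e-03, 8.000e-03, 2.000e-03, 6.000e-03]  ψ = [1, 3, 3, 3]  (obs o_1=1)
t=2: δ = [8.000e-04, 4.800e-04, 1.600e-04, 3.600e-04]  ψ = [1, 3, 0, 3]  (obs o_2=3)
t=3: δ = [4.800e-05, 1.600e-05, 6.400e-05, 4.800e-05]  ψ = [1, 0, 0, 0]  (obs o_3=2)
t=4: δ = [2.560e-06, 3.840e-06, 1.920e-06, 5.120e-06]  ψ = [2, 3, 0, 2]  (obs o_4=3)
backtrack: best end state = 3; path = [3, 1, 0, 2, 3]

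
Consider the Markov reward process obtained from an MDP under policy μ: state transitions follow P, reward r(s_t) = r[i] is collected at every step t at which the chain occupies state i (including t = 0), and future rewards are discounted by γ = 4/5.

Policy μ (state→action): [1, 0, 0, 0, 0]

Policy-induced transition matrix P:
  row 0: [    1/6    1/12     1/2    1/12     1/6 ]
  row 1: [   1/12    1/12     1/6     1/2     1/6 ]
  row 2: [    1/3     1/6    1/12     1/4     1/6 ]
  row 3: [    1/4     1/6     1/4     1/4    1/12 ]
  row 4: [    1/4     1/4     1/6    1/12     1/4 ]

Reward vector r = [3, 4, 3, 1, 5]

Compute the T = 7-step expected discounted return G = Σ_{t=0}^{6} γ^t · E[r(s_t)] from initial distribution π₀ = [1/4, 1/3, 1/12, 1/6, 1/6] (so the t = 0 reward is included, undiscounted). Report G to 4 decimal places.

t=0: π = [0.2500, 0.3333, 0.0833, 0.1667, 0.1667], E[r] = 3.3333, γ^t·E[r] = 3.333333, running G = 3.333333
t=1: π = [0.1806, 0.1319, 0.2569, 0.2639, 0.1667], E[r] = 2.9375, γ^t·E[r] = 2.350000, running G = 5.683333
t=2: π = [0.2344, 0.1545, 0.2274, 0.2251, 0.1586], E[r] = 3.0214, γ^t·E[r] = 1.933704, running G = 7.617037
t=3: π = [0.2237, 0.1475, 0.2446, 0.2231, 0.1611], E[r] = 3.0234, γ^t·E[r] = 1.548000, running G = 9.165037
t=4: π = [0.2272, 0.1492, 0.2394, 0.2227, 0.1615], E[r] = 3.0267, γ^t·E[r] = 1.239732, running G = 10.404769
t=5: π = [0.2262, 0.1488, 0.2410, 0.2225, 0.1616], E[r] = 3.0269, γ^t·E[r] = 0.991843, running G = 11.396611
t=6: π = [0.2264, 0.1489, 0.2405, 0.2226, 0.1616], E[r] = 3.0269, γ^t·E[r] = 0.793489, running G = 12.190100

G = 12.1901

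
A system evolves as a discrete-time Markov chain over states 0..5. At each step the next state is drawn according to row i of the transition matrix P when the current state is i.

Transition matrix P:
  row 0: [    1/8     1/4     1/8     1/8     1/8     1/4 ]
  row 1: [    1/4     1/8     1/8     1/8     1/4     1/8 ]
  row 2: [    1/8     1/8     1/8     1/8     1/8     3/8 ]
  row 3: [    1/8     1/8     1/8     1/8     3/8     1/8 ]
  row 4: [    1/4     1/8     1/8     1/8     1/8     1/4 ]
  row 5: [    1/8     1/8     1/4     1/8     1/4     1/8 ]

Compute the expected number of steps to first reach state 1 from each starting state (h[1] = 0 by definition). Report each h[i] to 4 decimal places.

h = [6.0973, 0.0000, 6.9668, 6.9426, 6.8594, 6.9561]

First-step conditioning: h[1] = 0; for i ≠ 1, h[i] = 1 + Σ_k P[i][k]·h[k].
  h[0] = 1 + 1/8·h[0] + 1/8·h[2] + 1/8·h[3] + 1/8·h[4] + 1/4·h[5]
  h[2] = 1 + 1/8·h[0] + 1/8·h[2] + 1/8·h[3] + 1/8·h[4] + 3/8·h[5]
  h[3] = 1 + 1/8·h[0] + 1/8·h[2] + 1/8·h[3] + 3/8·h[4] + 1/8·h[5]
  h[4] = 1 + 1/4·h[0] + 1/8·h[2] + 1/8·h[3] + 1/8·h[4] + 1/4·h[5]
  h[5] = 1 + 1/8·h[0] + 1/4·h[2] + 1/8·h[3] + 1/4·h[4] + 1/8·h[5]
Solving the 5×5 linear system over states ≠ 1 gives exactly h = [18176/2981, 0, 1888/271, 20696/2981, 20448/2981, 20736/2981] (h[1] = 0 is the target).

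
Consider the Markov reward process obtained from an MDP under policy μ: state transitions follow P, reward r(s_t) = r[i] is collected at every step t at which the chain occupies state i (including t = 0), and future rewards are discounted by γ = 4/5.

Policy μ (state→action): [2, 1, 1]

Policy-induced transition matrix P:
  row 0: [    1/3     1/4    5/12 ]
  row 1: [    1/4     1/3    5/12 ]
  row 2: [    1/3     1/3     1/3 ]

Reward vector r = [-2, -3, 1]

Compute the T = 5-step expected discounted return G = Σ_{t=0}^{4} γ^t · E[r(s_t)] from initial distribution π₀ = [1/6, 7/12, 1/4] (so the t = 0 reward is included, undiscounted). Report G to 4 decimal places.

G = -4.5437

t=0: π = [0.1667, 0.5833, 0.2500], E[r] = -1.8333, γ^t·E[r] = -1.833333, running G = -1.833333
t=1: π = [0.2847, 0.3194, 0.3958], E[r] = -1.1319, γ^t·E[r] = -0.905556, running G = -2.738889
t=2: π = [0.3067, 0.3096, 0.3837], E[r] = -1.1586, γ^t·E[r] = -0.741481, running G = -3.480370
t=3: π = [0.3075, 0.3078, 0.3847], E[r] = -1.1537, γ^t·E[r] = -0.590691, running G = -4.071062
t=4: π = [0.3077, 0.3077, 0.3846], E[r] = -1.1539, γ^t·E[r] = -0.472629, running G = -4.543691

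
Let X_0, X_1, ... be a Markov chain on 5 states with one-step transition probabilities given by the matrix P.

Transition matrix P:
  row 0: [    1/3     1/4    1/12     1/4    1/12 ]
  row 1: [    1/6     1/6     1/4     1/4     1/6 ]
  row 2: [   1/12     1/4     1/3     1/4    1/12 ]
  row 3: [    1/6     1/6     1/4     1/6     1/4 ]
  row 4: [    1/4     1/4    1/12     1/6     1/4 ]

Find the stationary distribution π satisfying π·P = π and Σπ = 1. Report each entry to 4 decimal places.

π = [0.1958, 0.2140, 0.2071, 0.2181, 0.1650]

Balance equations π_j = Σ_i π_i·P[i][j]:
  π_0 = 1/3·π_0 + 1/6·π_1 + 1/12·π_2 + 1/6·π_3 + 1/4·π_4
  π_1 = 1/4·π_0 + 1/6·π_1 + 1/4·π_2 + 1/6·π_3 + 1/4·π_4
  π_2 = 1/12·π_0 + 1/4·π_1 + 1/3·π_2 + 1/4·π_3 + 1/12·π_4
  π_3 = 1/4·π_0 + 1/4·π_1 + 1/4·π_2 + 1/6·π_3 + 1/6·π_4
  normalize: π_0 + π_1 + π_2 + π_3 + π_4 = 1
Solving the linear system gives exactly π = [3022/15435, 367/1715, 3197/15435, 374/1715, 283/1715].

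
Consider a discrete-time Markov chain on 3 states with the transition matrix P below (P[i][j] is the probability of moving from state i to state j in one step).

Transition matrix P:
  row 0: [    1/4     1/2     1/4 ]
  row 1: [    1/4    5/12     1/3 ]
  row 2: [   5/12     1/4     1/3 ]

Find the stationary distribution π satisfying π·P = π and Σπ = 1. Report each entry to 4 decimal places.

Balance equations π_j = Σ_i π_i·P[i][j]:
  π_0 = 1/4·π_0 + 1/4·π_1 + 5/12·π_2
  π_1 = 1/2·π_0 + 5/12·π_1 + 1/4·π_2
  normalize: π_0 + π_1 + π_2 = 1
Solving the linear system gives exactly π = [22/73, 57/146, 45/146].

π = [0.3014, 0.3904, 0.3082]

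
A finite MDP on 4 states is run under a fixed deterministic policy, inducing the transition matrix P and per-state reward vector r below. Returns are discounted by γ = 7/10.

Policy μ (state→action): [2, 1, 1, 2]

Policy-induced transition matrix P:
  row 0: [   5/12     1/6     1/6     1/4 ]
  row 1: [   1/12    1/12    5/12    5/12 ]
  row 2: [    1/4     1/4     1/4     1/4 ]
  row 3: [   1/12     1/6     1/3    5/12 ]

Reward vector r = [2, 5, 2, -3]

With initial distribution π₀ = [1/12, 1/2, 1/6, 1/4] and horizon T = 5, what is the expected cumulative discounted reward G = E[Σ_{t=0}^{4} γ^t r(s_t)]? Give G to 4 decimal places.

G = 3.5515

t=0: π = [0.0833, 0.5000, 0.1667, 0.2500], E[r] = 2.2500, γ^t·E[r] = 2.250000, running G = 2.250000
t=1: π = [0.1389, 0.1389, 0.3472, 0.3750], E[r] = 0.5417, γ^t·E[r] = 0.379167, running G = 2.629167
t=2: π = [0.1875, 0.1840, 0.2928, 0.3356], E[r] = 0.8738, γ^t·E[r] = 0.428183, running G = 3.057350
t=3: π = [0.1946, 0.1757, 0.2930, 0.3366], E[r] = 0.8441, γ^t·E[r] = 0.289539, running G = 3.346888
t=4: π = [0.1970, 0.1764, 0.2911, 0.3354], E[r] = 0.8524, γ^t·E[r] = 0.204653, running G = 3.551541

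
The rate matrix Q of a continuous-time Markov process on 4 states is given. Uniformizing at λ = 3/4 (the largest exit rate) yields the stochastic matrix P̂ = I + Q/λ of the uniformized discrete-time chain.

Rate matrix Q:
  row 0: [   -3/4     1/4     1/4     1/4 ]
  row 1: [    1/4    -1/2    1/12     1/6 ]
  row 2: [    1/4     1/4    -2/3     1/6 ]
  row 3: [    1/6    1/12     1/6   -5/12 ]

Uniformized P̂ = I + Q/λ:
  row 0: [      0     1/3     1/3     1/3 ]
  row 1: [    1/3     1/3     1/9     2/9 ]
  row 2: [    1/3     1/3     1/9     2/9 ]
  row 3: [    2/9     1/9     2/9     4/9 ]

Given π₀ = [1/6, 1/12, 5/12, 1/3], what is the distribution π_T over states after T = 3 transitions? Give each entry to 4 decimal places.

π = [0.2252, 0.2625, 0.1950, 0.3173]

t=0: π = [0.1667, 0.0833, 0.4167, 0.3333]
t=1: π = [0.2407, 0.2593, 0.1852, 0.3148]
t=2: π = [0.2181, 0.2634, 0.1996, 0.3189]
t=3: π = [0.2252, 0.2625, 0.1950, 0.3173]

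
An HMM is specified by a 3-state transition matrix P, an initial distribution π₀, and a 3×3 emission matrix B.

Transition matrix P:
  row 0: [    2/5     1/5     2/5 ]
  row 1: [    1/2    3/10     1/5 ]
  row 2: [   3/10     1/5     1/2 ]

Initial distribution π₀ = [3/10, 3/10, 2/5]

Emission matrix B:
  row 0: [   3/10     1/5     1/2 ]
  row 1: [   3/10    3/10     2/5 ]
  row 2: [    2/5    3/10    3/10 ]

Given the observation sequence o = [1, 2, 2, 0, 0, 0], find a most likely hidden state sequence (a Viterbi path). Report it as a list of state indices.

path = [1, 0, 0, 2, 2, 2]

t=0: δ = [6.000e-02, 9.000e-02, 1.200e-01]  (obs o_0=1)
t=1: δ = [2.250e-02, 1.080e-02, 1.800e-02]  ψ = [1, 1, 2]  (obs o_1=2)
t=2: δ = [4.500e-03, 1.800e-03, 2.700e-03]  ψ = [0, 0, 0]  (obs o_2=2)
t=3: δ = [5.400e-04, 2.700e-04, 7.200e-04]  ψ = [0, 0, 0]  (obs o_3=0)
t=4: δ = [6.480e-05, 4.320e-05, 1.440e-04]  ψ = [0, 2, 2]  (obs o_4=0)
t=5: δ = [1.296e-05, 8.640e-06, 2.880e-05]  ψ = [2, 2, 2]  (obs o_5=0)
backtrack: best end state = 2; path = [1, 0, 0, 2, 2, 2]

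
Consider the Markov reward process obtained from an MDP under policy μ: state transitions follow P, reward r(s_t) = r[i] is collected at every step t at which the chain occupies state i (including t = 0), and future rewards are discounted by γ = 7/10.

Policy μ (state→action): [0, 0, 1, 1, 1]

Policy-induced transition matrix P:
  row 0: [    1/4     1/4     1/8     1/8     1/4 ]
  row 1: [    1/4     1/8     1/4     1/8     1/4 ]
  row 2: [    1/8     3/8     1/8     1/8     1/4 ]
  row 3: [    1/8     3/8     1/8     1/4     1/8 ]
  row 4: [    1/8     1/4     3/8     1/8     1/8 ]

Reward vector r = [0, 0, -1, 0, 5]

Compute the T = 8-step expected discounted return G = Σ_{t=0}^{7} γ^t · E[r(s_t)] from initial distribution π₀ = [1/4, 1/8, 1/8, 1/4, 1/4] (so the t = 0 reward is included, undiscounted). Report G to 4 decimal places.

t=0: π = [0.2500, 0.1250, 0.1250, 0.2500, 0.2500], E[r] = 1.1250, γ^t·E[r] = 1.125000, running G = 1.125000
t=1: π = [0.1719, 0.2813, 0.2031, 0.1563, 0.1875], E[r] = 0.7344, γ^t·E[r] = 0.514063, running G = 1.639063
t=2: π = [0.1816, 0.2598, 0.2070, 0.1445, 0.2070], E[r] = 0.8281, γ^t·E[r] = 0.405781, running G = 2.044844
t=3: π = [0.1802, 0.2615, 0.2092, 0.1431, 0.2061], E[r] = 0.8210, γ^t·E[r] = 0.281618, running G = 2.326462
t=4: π = [0.1802, 0.2614, 0.2092, 0.1429, 0.2064], E[r] = 0.8226, γ^t·E[r] = 0.197507, running G = 2.523969
t=5: π = [0.1802, 0.2613, 0.2093, 0.1429, 0.2063], E[r] = 0.8225, γ^t·E[r] = 0.138232, running G = 2.662200
t=6: π = [0.1802, 0.2613, 0.2093, 0.1429, 0.2063], E[r] = 0.8225, γ^t·E[r] = 0.096765, running G = 2.758966
t=7: π = [0.1802, 0.2613, 0.2093, 0.1429, 0.2063], E[r] = 0.8225, γ^t·E[r] = 0.067736, running G = 2.826701

G = 2.8267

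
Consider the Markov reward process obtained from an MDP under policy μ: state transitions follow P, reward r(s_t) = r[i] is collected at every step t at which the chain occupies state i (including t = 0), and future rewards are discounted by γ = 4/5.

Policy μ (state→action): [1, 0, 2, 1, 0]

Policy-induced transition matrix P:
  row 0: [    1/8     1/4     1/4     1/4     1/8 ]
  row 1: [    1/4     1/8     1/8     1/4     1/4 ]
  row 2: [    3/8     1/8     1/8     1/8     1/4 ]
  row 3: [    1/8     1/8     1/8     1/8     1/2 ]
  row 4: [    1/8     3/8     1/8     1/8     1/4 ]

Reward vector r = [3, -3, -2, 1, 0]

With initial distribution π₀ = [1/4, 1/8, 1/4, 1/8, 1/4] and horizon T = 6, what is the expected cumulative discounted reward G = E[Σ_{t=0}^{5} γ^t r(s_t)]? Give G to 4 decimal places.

t=0: π = [0.2500, 0.1250, 0.2500, 0.1250, 0.2500], E[r] = 0.0000, γ^t·E[r] = 0.000000, running G = 0.000000
t=1: π = [0.2031, 0.2188, 0.1563, 0.1719, 0.2500], E[r] = -0.1875, γ^t·E[r] = -0.150000, running G = -0.150000
t=2: π = [0.1914, 0.2129, 0.1504, 0.1777, 0.2676], E[r] = -0.1875, γ^t·E[r] = -0.120000, running G = -0.270000
t=3: π = [0.1892, 0.2158, 0.1489, 0.1755, 0.2705], E[r] = -0.2021, γ^t·E[r] = -0.103500, running G = -0.373500
t=4: π = [0.1892, 0.2163, 0.1487, 0.1756, 0.2702], E[r] = -0.2029, γ^t·E[r] = -0.083100, running G = -0.456600
t=5: π = [0.1892, 0.2162, 0.1487, 0.1757, 0.2703], E[r] = -0.2027, γ^t·E[r] = -0.066405, running G = -0.523005

G = -0.5230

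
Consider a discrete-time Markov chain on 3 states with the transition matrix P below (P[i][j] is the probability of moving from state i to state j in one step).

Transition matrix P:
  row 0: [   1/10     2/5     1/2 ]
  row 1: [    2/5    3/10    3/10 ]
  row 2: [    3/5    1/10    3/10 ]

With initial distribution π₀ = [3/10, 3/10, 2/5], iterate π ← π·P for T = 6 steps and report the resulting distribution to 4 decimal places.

t=0: π = [0.3000, 0.3000, 0.4000]
t=1: π = [0.3900, 0.2500, 0.3600]
t=2: π = [0.3550, 0.2670, 0.3780]
t=3: π = [0.3691, 0.2599, 0.3710]
t=4: π = [0.3635, 0.2627, 0.3738]
t=5: π = [0.3657, 0.2616, 0.3727]
t=6: π = [0.3648, 0.2620, 0.3731]

π = [0.3648, 0.2620, 0.3731]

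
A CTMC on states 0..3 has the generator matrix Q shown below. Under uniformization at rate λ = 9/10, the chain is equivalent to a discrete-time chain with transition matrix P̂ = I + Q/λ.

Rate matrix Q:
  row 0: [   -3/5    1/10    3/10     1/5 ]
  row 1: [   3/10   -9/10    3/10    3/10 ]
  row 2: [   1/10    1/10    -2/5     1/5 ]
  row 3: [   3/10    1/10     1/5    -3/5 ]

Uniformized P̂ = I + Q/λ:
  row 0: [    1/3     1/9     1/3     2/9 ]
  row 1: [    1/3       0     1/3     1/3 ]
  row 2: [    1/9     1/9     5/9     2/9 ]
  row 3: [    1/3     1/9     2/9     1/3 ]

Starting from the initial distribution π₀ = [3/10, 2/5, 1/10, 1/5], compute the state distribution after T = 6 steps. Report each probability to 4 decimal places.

π = [0.2465, 0.1000, 0.3910, 0.2625]

t=0: π = [0.3000, 0.4000, 0.1000, 0.2000]
t=1: π = [0.3111, 0.0667, 0.3333, 0.2889]
t=2: π = [0.2593, 0.1037, 0.3753, 0.2617]
t=3: π = [0.2499, 0.0996, 0.3877, 0.2628]
t=4: π = [0.2472, 0.1000, 0.3903, 0.2625]
t=5: π = [0.2466, 0.1000, 0.3909, 0.2625]
t=6: π = [0.2465, 0.1000, 0.3910, 0.2625]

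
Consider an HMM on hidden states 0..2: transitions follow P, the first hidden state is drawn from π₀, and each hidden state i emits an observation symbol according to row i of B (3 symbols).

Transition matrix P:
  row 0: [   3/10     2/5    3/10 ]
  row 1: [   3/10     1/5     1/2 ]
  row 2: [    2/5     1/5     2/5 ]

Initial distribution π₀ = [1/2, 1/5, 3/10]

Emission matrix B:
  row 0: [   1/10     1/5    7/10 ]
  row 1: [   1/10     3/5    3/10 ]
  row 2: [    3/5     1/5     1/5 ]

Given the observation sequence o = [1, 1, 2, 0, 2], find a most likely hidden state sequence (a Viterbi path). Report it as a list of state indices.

path = [0, 1, 0, 2, 0]

t=0: δ = [1.000e-01, 1.200e-01, 6.000e-02]  (obs o_0=1)
t=1: δ = [7.200e-03, 2.400e-02, 1.200e-02]  ψ = [1, 0, 1]  (obs o_1=1)
t=2: δ = [5.040e-03, 1.440e-03, 2.400e-03]  ψ = [1, 1, 1]  (obs o_2=2)
t=3: δ = [1.512e-04, 2.016e-04, 9.072e-04]  ψ = [0, 0, 0]  (obs o_3=0)
t=4: δ = [2.540e-04, 5.443e-05, 7.258e-05]  ψ = [2, 2, 2]  (obs o_4=2)
backtrack: best end state = 0; path = [0, 1, 0, 2, 0]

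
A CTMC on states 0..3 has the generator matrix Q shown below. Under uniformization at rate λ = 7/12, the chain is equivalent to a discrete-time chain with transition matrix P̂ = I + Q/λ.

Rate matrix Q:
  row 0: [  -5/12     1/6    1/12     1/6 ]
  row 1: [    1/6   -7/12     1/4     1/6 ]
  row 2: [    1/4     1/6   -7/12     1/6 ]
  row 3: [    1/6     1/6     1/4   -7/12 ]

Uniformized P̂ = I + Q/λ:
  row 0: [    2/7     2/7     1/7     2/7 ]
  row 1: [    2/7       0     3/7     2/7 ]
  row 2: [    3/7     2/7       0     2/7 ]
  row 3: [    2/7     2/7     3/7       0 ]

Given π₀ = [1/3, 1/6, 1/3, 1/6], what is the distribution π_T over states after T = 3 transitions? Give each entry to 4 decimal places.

t=0: π = [0.3333, 0.1667, 0.3333, 0.1667]
t=1: π = [0.3333, 0.2381, 0.1905, 0.2381]
t=2: π = [0.3129, 0.2177, 0.2517, 0.2177]
t=3: π = [0.3217, 0.2235, 0.2313, 0.2235]

π = [0.3217, 0.2235, 0.2313, 0.2235]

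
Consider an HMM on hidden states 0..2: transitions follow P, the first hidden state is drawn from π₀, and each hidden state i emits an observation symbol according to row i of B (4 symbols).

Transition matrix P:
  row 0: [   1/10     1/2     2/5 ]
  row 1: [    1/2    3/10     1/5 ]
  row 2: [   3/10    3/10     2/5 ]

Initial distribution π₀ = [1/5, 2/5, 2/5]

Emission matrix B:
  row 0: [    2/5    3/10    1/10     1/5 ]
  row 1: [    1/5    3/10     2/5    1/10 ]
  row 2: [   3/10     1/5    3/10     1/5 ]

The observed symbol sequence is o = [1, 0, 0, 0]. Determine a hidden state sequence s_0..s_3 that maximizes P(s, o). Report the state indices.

t=0: δ = [6.000e-02, 1.200e-01, 8.000e-02]  (obs o_0=1)
t=1: δ = [2.400e-02, 7.200e-03, 9.600e-03]  ψ = [1, 1, 2]  (obs o_1=0)
t=2: δ = [1.440e-03, 2.400e-03, 2.880e-03]  ψ = [1, 0, 0]  (obs o_2=0)
t=3: δ = [4.800e-04, 1.728e-04, 3.456e-04]  ψ = [1, 2, 2]  (obs o_3=0)
backtrack: best end state = 0; path = [1, 0, 1, 0]

path = [1, 0, 1, 0]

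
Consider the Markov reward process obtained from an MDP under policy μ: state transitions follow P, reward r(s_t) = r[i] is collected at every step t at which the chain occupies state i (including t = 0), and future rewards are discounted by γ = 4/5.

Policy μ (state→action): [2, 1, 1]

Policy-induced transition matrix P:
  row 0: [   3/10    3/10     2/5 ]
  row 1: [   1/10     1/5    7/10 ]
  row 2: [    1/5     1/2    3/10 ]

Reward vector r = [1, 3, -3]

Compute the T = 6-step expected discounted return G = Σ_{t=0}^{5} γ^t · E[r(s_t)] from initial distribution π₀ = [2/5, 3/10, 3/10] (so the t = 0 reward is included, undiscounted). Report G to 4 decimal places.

t=0: π = [0.4000, 0.3000, 0.3000], E[r] = 0.4000, γ^t·E[r] = 0.400000, running G = 0.400000
t=1: π = [0.2100, 0.3300, 0.4600], E[r] = -0.1800, γ^t·E[r] = -0.144000, running G = 0.256000
t=2: π = [0.1880, 0.3590, 0.4530], E[r] = -0.0940, γ^t·E[r] = -0.060160, running G = 0.195840
t=3: π = [0.1829, 0.3547, 0.4624], E[r] = -0.1402, γ^t·E[r] = -0.071782, running G = 0.124058
t=4: π = [0.1828, 0.3570, 0.4602], E[r] = -0.1267, γ^t·E[r] = -0.051880, running G = 0.072178
t=5: π = [0.1826, 0.3563, 0.4611], E[r] = -0.1317, γ^t·E[r] = -0.043148, running G = 0.029029

G = 0.0290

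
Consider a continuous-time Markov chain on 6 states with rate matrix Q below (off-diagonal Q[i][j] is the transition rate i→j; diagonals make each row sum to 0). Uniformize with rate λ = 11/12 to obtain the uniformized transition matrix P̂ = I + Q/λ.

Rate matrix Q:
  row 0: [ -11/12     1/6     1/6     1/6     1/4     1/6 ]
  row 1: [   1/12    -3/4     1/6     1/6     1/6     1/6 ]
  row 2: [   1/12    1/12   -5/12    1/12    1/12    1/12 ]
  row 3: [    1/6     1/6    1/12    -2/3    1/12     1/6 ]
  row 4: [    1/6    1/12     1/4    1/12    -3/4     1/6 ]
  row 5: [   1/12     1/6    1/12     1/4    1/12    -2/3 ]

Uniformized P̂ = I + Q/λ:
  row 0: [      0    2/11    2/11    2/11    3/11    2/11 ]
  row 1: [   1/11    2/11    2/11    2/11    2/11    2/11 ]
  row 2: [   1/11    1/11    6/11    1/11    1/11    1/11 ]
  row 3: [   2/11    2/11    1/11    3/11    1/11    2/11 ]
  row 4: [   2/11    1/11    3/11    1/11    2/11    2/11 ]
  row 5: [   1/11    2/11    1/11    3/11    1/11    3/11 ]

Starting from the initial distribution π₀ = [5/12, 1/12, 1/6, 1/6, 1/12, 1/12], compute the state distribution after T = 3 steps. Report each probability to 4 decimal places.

t=0: π = [0.4167, 0.0833, 0.1667, 0.1667, 0.0833, 0.0833]
t=1: π = [0.0758, 0.1591, 0.2273, 0.1818, 0.1818, 0.1742]
t=2: π = [0.1171, 0.1446, 0.2486, 0.1770, 0.1357, 0.1770]
t=3: π = [0.1087, 0.1469, 0.2524, 0.1791, 0.1377, 0.1753]

π = [0.1087, 0.1469, 0.2524, 0.1791, 0.1377, 0.1753]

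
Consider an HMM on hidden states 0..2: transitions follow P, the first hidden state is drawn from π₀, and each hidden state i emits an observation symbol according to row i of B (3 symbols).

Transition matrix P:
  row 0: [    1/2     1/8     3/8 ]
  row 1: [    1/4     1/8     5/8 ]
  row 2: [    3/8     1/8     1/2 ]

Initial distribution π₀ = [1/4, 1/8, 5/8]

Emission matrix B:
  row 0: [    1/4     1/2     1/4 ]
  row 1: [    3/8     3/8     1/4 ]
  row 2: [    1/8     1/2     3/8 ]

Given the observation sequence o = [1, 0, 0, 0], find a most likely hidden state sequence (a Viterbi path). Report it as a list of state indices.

t=0: δ = [1.250e-01, 4.688e-02, 3.125e-01]  (obs o_0=1)
t=1: δ = [2.930e-02, 1.465e-02, 1.953e-02]  ψ = [2, 2, 2]  (obs o_1=0)
t=2: δ = [3.662e-03, 1.373e-03, 1.373e-03]  ψ = [0, 0, 0]  (obs o_2=0)
t=3: δ = [4.578e-04, 1.717e-04, 1.717e-04]  ψ = [0, 0, 0]  (obs o_3=0)
backtrack: best end state = 0; path = [2, 0, 0, 0]

path = [2, 0, 0, 0]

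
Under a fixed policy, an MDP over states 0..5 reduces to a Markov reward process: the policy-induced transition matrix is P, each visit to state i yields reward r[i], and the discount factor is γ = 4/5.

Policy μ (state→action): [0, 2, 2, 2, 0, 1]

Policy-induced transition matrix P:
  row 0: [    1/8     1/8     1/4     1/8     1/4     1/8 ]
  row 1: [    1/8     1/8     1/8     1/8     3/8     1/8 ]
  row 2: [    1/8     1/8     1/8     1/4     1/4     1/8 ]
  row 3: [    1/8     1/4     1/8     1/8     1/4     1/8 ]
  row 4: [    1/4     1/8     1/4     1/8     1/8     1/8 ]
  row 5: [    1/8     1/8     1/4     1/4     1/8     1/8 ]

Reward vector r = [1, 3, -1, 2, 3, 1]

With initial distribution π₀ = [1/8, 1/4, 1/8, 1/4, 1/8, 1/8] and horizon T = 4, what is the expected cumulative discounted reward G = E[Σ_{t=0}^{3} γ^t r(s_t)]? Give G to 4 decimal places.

t=0: π = [0.1250, 0.2500, 0.1250, 0.2500, 0.1250, 0.1250], E[r] = 1.7500, γ^t·E[r] = 1.750000, running G = 1.750000
t=1: π = [0.1406, 0.1563, 0.1719, 0.1563, 0.2500, 0.1250], E[r] = 1.6250, γ^t·E[r] = 1.300000, running G = 3.050000
t=2: π = [0.1563, 0.1445, 0.1895, 0.1621, 0.2227, 0.1250], E[r] = 1.5176, γ^t·E[r] = 0.971250, running G = 4.021250
t=3: π = [0.1528, 0.1453, 0.1880, 0.1643, 0.2246, 0.1250], E[r] = 1.5281, γ^t·E[r] = 0.782375, running G = 4.803625

G = 4.8036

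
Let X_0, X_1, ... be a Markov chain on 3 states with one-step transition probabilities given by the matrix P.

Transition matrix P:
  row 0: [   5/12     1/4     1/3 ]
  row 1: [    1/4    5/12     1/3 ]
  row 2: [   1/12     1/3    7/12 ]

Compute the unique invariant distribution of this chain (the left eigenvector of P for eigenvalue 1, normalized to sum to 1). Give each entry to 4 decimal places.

Balance equations π_j = Σ_i π_i·P[i][j]:
  π_0 = 5/12·π_0 + 1/4·π_1 + 1/12·π_2
  π_1 = 1/4·π_0 + 5/12·π_1 + 1/3·π_2
  normalize: π_0 + π_1 + π_2 = 1
Solving the linear system gives exactly π = [19/90, 31/90, 4/9].

π = [0.2111, 0.3444, 0.4444]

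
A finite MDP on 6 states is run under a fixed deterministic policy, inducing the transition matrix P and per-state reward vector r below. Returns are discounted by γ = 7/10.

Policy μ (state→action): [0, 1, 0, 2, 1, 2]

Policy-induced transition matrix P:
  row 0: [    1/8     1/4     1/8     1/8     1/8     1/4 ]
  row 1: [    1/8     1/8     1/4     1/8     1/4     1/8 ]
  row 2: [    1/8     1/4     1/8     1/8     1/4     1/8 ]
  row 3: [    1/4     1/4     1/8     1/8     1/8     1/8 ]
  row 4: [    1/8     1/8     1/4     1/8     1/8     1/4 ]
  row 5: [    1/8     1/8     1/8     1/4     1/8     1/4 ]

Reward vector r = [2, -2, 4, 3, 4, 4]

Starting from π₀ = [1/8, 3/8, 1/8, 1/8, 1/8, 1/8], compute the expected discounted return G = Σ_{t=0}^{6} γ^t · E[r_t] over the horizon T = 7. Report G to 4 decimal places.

t=0: π = [0.1250, 0.3750, 0.1250, 0.1250, 0.1250, 0.1250], E[r] = 1.3750, γ^t·E[r] = 1.375000, running G = 1.375000
t=1: π = [0.1406, 0.1719, 0.1875, 0.1406, 0.1875, 0.1719], E[r] = 2.5469, γ^t·E[r] = 1.782813, running G = 3.157813
t=2: π = [0.1426, 0.1836, 0.1699, 0.1465, 0.1699, 0.1875], E[r] = 2.4668, γ^t·E[r] = 1.208730, running G = 4.366543
t=3: π = [0.1433, 0.1824, 0.1692, 0.1484, 0.1692, 0.1875], E[r] = 2.4707, γ^t·E[r] = 0.847451, running G = 5.213994
t=4: π = [0.1436, 0.1826, 0.1689, 0.1484, 0.1689, 0.1875], E[r] = 2.4688, γ^t·E[r] = 0.592747, running G = 5.806741
t=5: π = [0.1436, 0.1826, 0.1689, 0.1484, 0.1689, 0.1875], E[r] = 2.4688, γ^t·E[r] = 0.414923, running G = 6.221664
t=6: π = [0.1436, 0.1826, 0.1689, 0.1484, 0.1689, 0.1875], E[r] = 2.4688, γ^t·E[r] = 0.290446, running G = 6.512110

G = 6.5121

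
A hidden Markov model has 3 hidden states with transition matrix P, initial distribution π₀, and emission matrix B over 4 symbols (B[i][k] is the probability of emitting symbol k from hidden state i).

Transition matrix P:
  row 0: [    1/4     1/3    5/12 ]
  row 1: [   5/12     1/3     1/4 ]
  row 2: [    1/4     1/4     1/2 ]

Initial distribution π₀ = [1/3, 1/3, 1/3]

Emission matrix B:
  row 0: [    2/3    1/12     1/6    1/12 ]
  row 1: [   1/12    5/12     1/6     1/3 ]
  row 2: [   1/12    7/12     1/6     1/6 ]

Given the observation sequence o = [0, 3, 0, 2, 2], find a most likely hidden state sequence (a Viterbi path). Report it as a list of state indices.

t=0: δ = [2.222e-01, 2.778e-02, 2.778e-02]  (obs o_0=0)
t=1: δ = [4.630e-03, 2.469e-02, 1.543e-02]  ψ = [0, 0, 0]  (obs o_1=3)
t=2: δ = [6.859e-03, 6.859e-04, 6.430e-04]  ψ = [1, 1, 2]  (obs o_2=0)
t=3: δ = [2.858e-04, 3.810e-04, 4.763e-04]  ψ = [0, 0, 0]  (obs o_3=2)
t=4: δ = [2.646e-05, 2.117e-05, 3.969e-05]  ψ = [1, 1, 2]  (obs o_4=2)
backtrack: best end state = 2; path = [0, 1, 0, 2, 2]

path = [0, 1, 0, 2, 2]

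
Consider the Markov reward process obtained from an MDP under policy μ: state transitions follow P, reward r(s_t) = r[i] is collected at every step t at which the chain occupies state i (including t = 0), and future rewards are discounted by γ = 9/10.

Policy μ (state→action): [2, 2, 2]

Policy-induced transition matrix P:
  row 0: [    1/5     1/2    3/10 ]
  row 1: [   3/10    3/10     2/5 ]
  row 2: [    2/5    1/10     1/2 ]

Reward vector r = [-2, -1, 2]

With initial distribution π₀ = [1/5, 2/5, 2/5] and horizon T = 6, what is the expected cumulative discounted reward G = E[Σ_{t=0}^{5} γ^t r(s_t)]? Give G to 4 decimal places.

G = -0.2768

t=0: π = [0.2000, 0.4000, 0.4000], E[r] = 0.0000, γ^t·E[r] = 0.000000, running G = 0.000000
t=1: π = [0.3200, 0.2600, 0.4200], E[r] = -0.0600, γ^t·E[r] = -0.054000, running G = -0.054000
t=2: π = [0.3100, 0.2800, 0.4100], E[r] = -0.0800, γ^t·E[r] = -0.064800, running G = -0.118800
t=3: π = [0.3100, 0.2800, 0.4100], E[r] = -0.0800, γ^t·E[r] = -0.058320, running G = -0.177120
t=4: π = [0.3100, 0.2800, 0.4100], E[r] = -0.0800, γ^t·E[r] = -0.052488, running G = -0.229608
t=5: π = [0.3100, 0.2800, 0.4100], E[r] = -0.0800, γ^t·E[r] = -0.047239, running G = -0.276847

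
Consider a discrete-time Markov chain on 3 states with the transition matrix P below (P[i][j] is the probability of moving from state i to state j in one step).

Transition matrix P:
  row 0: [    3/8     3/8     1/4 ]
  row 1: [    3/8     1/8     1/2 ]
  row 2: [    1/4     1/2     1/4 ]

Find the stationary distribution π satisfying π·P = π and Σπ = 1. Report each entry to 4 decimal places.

Balance equations π_j = Σ_i π_i·P[i][j]:
  π_0 = 3/8·π_0 + 3/8·π_1 + 1/4·π_2
  π_1 = 3/8·π_0 + 1/8·π_1 + 1/2·π_2
  normalize: π_0 + π_1 + π_2 = 1
Solving the linear system gives exactly π = [1/3, 1/3, 1/3].

π = [0.3333, 0.3333, 0.3333]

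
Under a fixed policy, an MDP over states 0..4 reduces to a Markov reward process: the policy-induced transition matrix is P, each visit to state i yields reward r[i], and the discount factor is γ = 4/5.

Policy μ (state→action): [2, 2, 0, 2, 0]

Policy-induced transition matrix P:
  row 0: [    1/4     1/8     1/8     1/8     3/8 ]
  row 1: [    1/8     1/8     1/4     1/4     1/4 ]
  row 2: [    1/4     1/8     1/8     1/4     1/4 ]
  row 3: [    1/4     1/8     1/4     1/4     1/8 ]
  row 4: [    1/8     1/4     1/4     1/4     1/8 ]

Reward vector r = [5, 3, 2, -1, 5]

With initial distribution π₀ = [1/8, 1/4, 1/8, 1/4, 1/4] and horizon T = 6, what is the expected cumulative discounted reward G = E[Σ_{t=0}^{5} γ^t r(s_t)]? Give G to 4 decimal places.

G = 9.9151

t=0: π = [0.1250, 0.2500, 0.1250, 0.2500, 0.2500], E[r] = 2.6250, γ^t·E[r] = 2.625000, running G = 2.625000
t=1: π = [0.1875, 0.1563, 0.2188, 0.2344, 0.2031], E[r] = 2.6250, γ^t·E[r] = 2.100000, running G = 4.725000
t=2: π = [0.2051, 0.1504, 0.1992, 0.2266, 0.2188], E[r] = 2.7422, γ^t·E[r] = 1.755000, running G = 6.480000
t=3: π = [0.2039, 0.1523, 0.1995, 0.2244, 0.2200], E[r] = 2.7507, γ^t·E[r] = 1.408375, running G = 7.888375
t=4: π = [0.2035, 0.1525, 0.1996, 0.2245, 0.2199], E[r] = 2.7491, γ^t·E[r] = 1.126050, running G = 9.014425
t=5: π = [0.2034, 0.1525, 0.1996, 0.2246, 0.2199], E[r] = 2.7488, γ^t·E[r] = 0.900711, running G = 9.915136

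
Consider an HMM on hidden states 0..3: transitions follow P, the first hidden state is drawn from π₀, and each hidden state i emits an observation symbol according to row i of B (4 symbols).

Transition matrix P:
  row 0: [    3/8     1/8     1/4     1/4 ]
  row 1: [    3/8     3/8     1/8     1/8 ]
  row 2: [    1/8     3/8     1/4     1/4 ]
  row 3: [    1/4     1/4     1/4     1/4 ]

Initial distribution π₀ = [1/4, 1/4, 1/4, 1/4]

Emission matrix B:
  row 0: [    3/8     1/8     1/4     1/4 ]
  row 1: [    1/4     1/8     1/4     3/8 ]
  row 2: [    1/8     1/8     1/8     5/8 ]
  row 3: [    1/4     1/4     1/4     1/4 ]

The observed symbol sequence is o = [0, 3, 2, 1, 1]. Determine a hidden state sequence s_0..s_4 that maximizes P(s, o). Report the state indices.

t=0: δ = [9.375e-02, 6.250e-02, 3.125e-02, 6.250e-02]  (obs o_0=0)
t=1: δ = [8.789e-03, 8.789e-03, 1.465e-02, 5.859e-03]  ψ = [0, 1, 0, 0]  (obs o_1=3)
t=2: δ = [8.240e-04, 1.373e-03, 4.578e-04, 9.155e-04]  ψ = [0, 2, 2, 2]  (obs o_2=2)
t=3: δ = [6.437e-05, 6.437e-05, 2.861e-05, 5.722e-05]  ψ = [1, 1, 3, 3]  (obs o_3=1)
t=4: δ = [3.017e-06, 3.017e-06, 2.012e-06, 4.023e-06]  ψ = [0, 1, 0, 0]  (obs o_4=1)
backtrack: best end state = 3; path = [0, 2, 1, 0, 3]

path = [0, 2, 1, 0, 3]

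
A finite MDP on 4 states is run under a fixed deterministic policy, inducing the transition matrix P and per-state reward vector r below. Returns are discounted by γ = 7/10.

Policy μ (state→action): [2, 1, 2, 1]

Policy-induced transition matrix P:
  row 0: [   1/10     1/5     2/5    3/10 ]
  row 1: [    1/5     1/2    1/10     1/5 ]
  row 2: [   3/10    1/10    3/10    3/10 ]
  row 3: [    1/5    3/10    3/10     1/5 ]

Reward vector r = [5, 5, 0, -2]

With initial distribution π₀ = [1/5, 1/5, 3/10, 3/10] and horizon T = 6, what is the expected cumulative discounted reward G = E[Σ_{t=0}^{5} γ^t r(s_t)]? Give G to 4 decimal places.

t=0: π = [0.2000, 0.2000, 0.3000, 0.3000], E[r] = 1.4000, γ^t·E[r] = 1.400000, running G = 1.400000
t=1: π = [0.2100, 0.2600, 0.2800, 0.2500], E[r] = 1.8500, γ^t·E[r] = 1.295000, running G = 2.695000
t=2: π = [0.2070, 0.2750, 0.2690, 0.2490], E[r] = 1.9120, γ^t·E[r] = 0.936880, running G = 3.631880
t=3: π = [0.2062, 0.2805, 0.2657, 0.2476], E[r] = 1.9383, γ^t·E[r] = 0.664837, running G = 4.296717
t=4: π = [0.2060, 0.2823, 0.2645, 0.2472], E[r] = 1.9471, γ^t·E[r] = 0.467492, running G = 4.764208
t=5: π = [0.2059, 0.2830, 0.2641, 0.2470], E[r] = 1.9500, γ^t·E[r] = 0.327743, running G = 5.091951

G = 5.0920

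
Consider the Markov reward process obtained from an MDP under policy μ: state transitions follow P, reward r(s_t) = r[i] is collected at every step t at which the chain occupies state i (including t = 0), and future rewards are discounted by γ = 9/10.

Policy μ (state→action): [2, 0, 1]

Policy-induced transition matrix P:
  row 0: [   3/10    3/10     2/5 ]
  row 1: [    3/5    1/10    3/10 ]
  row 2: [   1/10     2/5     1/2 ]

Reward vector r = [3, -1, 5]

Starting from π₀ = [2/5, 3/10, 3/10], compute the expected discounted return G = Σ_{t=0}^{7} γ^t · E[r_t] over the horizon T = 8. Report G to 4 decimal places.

t=0: π = [0.4000, 0.3000, 0.3000], E[r] = 2.4000, γ^t·E[r] = 2.400000, running G = 2.400000
t=1: π = [0.3300, 0.2700, 0.4000], E[r] = 2.7200, γ^t·E[r] = 2.448000, running G = 4.848000
t=2: π = [0.3010, 0.2860, 0.4130], E[r] = 2.6820, γ^t·E[r] = 2.172420, running G = 7.020420
t=3: π = [0.3032, 0.2841, 0.4127], E[r] = 2.6890, γ^t·E[r] = 1.960281, running G = 8.980701
t=4: π = [0.3027, 0.2845, 0.4129], E[r] = 2.6879, γ^t·E[r] = 1.763544, running G = 10.744245
t=5: π = [0.3028, 0.2844, 0.4128], E[r] = 2.6881, γ^t·E[r] = 1.587295, running G = 12.331540
t=6: π = [0.3028, 0.2844, 0.4128], E[r] = 2.6881, γ^t·E[r] = 1.428550, running G = 13.760091
t=7: π = [0.3028, 0.2844, 0.4128], E[r] = 2.6881, γ^t·E[r] = 1.285697, running G = 15.045788

G = 15.0458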